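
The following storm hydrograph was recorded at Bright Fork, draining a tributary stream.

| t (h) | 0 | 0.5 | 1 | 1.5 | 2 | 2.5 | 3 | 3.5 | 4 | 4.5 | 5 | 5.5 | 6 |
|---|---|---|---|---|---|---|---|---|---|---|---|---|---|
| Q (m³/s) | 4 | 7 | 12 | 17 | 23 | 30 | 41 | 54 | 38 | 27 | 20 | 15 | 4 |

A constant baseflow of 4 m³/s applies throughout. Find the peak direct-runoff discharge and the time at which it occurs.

Q_p = 50.0 m³/s at t = 3.5 h

Subtracting baseflow gives direct-runoff ordinates: 0.0, 3.0, 8.0, 13.0, 19.0, 26.0, 37.0, 50.0, 34.0, 23.0, 16.0, 11.0, 0.0 m³/s.
The maximum is 50.0 m³/s, occurring at the reading for t = 3.5 h.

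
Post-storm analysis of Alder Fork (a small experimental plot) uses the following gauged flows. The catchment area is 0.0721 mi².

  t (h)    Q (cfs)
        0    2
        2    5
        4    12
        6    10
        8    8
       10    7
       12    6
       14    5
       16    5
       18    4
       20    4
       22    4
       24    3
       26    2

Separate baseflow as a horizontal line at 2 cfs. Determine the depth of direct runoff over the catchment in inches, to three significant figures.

Direct runoff: 0.0, 3.0, 10.0, 8.0, 6.0, 5.0, 4.0, 3.0, 3.0, 2.0, 2.0, 2.0, 1.0, 0.0 cfs; ΣQ_DR = 49.00 cfs.
V = ΣQ_DR · Δt = 49.00 × 7200 s = 3.528 × 10^5 ft³.
Over A = 0.0721 mi², depth = V / A = 2.11 in.

d ≈ 2.11 in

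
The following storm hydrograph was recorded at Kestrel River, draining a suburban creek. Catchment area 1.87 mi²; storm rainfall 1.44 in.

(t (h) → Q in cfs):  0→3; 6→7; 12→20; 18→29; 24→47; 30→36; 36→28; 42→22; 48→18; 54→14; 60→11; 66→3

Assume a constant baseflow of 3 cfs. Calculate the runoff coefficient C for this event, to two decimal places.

ΣQ_DR = 202.0 cfs; V = ΣQ_DR·Δt = 4.363 × 10^6 ft³.
Runoff depth d = V / A = 1.004 in.
C = d / P = 1.004 / 1.44 = 0.70.

C ≈ 0.70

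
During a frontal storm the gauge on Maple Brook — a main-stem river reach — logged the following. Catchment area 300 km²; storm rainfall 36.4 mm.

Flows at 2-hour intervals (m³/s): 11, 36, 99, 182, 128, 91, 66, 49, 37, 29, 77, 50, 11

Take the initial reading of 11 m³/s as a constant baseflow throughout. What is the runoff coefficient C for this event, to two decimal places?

ΣQ_DR = 723.0 m³/s; V = ΣQ_DR·Δt = 5.206 × 10^6 m³.
Runoff depth d = V / A = 17.35 mm.
C = d / P = 17.35 / 36.4 = 0.48.

C ≈ 0.48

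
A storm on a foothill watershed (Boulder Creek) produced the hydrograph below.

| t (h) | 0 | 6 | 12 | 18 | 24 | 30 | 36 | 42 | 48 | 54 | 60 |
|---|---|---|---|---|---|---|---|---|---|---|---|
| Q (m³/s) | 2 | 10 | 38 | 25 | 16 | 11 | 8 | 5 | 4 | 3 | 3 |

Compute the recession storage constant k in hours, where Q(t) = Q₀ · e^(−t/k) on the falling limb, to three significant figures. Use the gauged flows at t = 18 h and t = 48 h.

k ≈ 16.4 h

On the falling limb, Q drops from 25 to 4 m³/s between t = 18 h and t = 48 h (Δt = 30 h).
k = −Δt / ln(Q₂/Q₁) = −30 / ln(4/25) = 16.4 h.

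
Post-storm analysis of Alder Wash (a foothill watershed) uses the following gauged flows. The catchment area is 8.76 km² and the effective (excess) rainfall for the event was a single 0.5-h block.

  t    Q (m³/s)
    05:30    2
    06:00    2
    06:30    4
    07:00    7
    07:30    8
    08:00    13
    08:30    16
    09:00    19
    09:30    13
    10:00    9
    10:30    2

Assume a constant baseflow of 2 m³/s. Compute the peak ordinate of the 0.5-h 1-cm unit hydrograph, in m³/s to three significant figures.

U_p ≈ 11.3 m³/s

Direct runoff: 0.0, 0.0, 2.0, 5.0, 6.0, 11.0, 14.0, 17.0, 11.0, 7.0, 0.0 m³/s; ΣQ_DR = 73.00 m³/s, peak = 17.0 m³/s.
Runoff depth d = ΣQ_DR·Δt / A = 73.00 × 1800 / (8.76 km²) = 15.00 mm.
The 1-cm UH is the DRH scaled by (10 mm)/d, so U_p = 17.0 × 10/15.00 = 11.3 m³/s.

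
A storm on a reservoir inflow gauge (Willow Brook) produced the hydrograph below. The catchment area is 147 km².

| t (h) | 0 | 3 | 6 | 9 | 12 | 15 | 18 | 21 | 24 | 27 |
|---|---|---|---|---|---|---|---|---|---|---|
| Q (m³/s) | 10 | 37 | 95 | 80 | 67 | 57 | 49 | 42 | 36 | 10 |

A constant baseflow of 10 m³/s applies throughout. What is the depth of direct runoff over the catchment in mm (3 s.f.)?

Direct runoff: 0.0, 27.0, 85.0, 70.0, 57.0, 47.0, 39.0, 32.0, 26.0, 0.0 m³/s; ΣQ_DR = 383.0 m³/s.
V = ΣQ_DR · Δt = 383.0 × 10800 s = 4.136 × 10^6 m³.
Over A = 147 km², depth = V / A = 28.1 mm.

d ≈ 28.1 mm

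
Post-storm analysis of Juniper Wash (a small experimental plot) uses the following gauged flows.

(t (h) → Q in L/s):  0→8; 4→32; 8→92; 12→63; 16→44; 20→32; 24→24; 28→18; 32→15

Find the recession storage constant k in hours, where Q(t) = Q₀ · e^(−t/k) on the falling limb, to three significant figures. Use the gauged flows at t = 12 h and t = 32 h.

k ≈ 13.9 h

On the falling limb, Q drops from 63 to 15 L/s between t = 12 h and t = 32 h (Δt = 20 h).
k = −Δt / ln(Q₂/Q₁) = −20 / ln(15/63) = 13.9 h.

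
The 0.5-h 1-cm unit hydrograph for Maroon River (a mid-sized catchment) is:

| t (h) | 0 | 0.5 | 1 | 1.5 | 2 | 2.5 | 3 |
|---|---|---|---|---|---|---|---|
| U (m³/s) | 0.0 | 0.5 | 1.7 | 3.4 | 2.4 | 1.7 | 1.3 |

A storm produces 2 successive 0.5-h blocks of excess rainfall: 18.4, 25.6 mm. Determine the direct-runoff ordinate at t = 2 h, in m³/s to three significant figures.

Q ≈ 13.1 m³/s

By discrete convolution, Q_j = Σ (P_i / 10 mm) · U_{j−i}.
At t = 2 h (j=4): Q = (18.4/10)·2.4 + (25.6/10)·3.4 = 13.1 m³/s.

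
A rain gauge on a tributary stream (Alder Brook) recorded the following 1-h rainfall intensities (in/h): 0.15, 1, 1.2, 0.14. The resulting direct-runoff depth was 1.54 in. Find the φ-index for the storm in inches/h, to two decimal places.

Only the 2 blocks with intensity above φ contribute runoff: 1, 1.2 in/h.
Σ(I−φ)·Δt = d  ⇒  (1+1.2 − 2φ)·1 = 1.54
φ = (2.200 − 1.54/1) / 2 = 0.33 in/h.

φ ≈ 0.33 in/h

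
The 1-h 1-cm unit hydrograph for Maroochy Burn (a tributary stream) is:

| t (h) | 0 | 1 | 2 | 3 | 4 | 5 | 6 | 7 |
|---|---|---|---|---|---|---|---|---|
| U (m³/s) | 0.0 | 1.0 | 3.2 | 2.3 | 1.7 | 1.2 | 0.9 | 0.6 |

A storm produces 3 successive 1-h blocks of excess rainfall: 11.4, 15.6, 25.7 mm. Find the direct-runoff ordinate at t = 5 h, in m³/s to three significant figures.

By discrete convolution, Q_j = Σ (P_i / 10 mm) · U_{j−i}.
At t = 5 h (j=5): Q = (11.4/10)·1.2 + (15.6/10)·1.7 + (25.7/10)·2.3 = 9.93 m³/s.

Q ≈ 9.93 m³/s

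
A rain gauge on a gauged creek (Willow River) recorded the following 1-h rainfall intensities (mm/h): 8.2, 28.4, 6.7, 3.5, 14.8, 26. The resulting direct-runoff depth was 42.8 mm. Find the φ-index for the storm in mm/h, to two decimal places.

φ ≈ 8.80 mm/h

Only the 3 blocks with intensity above φ contribute runoff: 28.4, 14.8, 26 mm/h.
Σ(I−φ)·Δt = d  ⇒  (28.4+14.8+26 − 3φ)·1 = 42.8
φ = (69.20 − 42.8/1) / 3 = 8.80 mm/h.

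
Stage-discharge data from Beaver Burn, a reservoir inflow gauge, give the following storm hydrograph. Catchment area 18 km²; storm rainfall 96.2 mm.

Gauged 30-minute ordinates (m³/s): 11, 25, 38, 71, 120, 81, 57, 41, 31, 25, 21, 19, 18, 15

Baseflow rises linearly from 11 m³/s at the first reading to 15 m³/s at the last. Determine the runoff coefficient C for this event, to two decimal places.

C ≈ 0.41

ΣQ_DR = 391.0 m³/s; V = ΣQ_DR·Δt = 7.038 × 10^5 m³.
Runoff depth d = V / A = 39.10 mm.
C = d / P = 39.10 / 96.2 = 0.41.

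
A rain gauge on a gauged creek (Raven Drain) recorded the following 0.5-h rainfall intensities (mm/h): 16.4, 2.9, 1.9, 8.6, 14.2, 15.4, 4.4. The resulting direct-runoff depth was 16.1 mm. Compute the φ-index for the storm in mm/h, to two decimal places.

φ ≈ 5.60 mm/h

Only the 4 blocks with intensity above φ contribute runoff: 16.4, 8.6, 14.2, 15.4 mm/h.
Σ(I−φ)·Δt = d  ⇒  (16.4+8.6+14.2+15.4 − 4φ)·0.5 = 16.1
φ = (54.60 − 16.1/0.5) / 4 = 5.60 mm/h.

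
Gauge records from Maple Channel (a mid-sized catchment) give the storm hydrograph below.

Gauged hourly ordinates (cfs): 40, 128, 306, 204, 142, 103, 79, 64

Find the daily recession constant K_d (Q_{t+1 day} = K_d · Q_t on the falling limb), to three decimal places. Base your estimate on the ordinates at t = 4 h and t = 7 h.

Between t = 4 h and t = 7 h the flow falls from 142 to 64 cfs over 3×1 h = 3 h.
Per-interval ratio K = (64/142)^(1/3) = 0.7667; K_d = K^(24/1) = 0.002.

K_d ≈ 0.002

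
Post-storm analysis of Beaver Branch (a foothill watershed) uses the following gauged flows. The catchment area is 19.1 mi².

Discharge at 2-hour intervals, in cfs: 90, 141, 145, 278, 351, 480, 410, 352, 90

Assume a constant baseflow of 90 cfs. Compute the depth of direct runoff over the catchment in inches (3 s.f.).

Direct runoff: 0.0, 51.0, 55.0, 188.0, 261.0, 390.0, 320.0, 262.0, 0.0 cfs; ΣQ_DR = 1527 cfs.
V = ΣQ_DR · Δt = 1527 × 7200 s = 1.099 × 10^7 ft³.
Over A = 19.1 mi², depth = V / A = 0.248 in.

d ≈ 0.248 in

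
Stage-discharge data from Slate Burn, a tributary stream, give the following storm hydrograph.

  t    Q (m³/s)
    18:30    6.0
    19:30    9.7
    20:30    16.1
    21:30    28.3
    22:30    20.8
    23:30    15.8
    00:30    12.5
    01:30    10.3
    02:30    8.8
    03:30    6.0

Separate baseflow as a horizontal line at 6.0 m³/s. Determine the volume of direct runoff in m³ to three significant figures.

V ≈ 2.67 × 10^5 m³

Direct-runoff ordinates (Q − Q_b): 0.0, 3.7, 10.1, 22.3, 14.8, 9.8, 6.5, 4.3, 2.8, 0.0 m³/s.
ΣQ_DR = 74.30 m³/s.
With Δt = 1 h = 3600 s, V = ΣQ_DR · Δt = 74.30 × 3600 = 2.67 × 10^5 m³.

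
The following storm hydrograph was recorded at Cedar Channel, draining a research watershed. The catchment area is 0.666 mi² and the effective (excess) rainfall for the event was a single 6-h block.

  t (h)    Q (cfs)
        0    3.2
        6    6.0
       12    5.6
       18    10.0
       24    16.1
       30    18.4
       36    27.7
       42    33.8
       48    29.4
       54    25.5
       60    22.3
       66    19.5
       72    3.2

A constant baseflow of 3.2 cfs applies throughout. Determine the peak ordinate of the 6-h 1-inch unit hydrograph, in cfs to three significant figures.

Direct runoff: 0.0, 2.8, 2.4, 6.8, 12.9, 15.2, 24.5, 30.6, 26.2, 22.3, 19.1, 16.3, 0.0 cfs; ΣQ_DR = 179.1 cfs, peak = 30.6 cfs.
Runoff depth d = ΣQ_DR·Δt / A = 179.1 × 21600 / (0.666 mi²) = 2.500 in.
The 1-inch UH is the DRH scaled by (1 in)/d, so U_p = 30.6 × 1/2.500 = 12.2 cfs.

U_p ≈ 12.2 cfs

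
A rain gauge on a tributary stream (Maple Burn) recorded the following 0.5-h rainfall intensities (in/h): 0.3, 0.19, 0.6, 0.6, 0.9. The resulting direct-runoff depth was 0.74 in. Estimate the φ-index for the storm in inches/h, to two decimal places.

φ ≈ 0.23 in/h

Only the 4 blocks with intensity above φ contribute runoff: 0.3, 0.6, 0.6, 0.9 in/h.
Σ(I−φ)·Δt = d  ⇒  (0.3+0.6+0.6+0.9 − 4φ)·0.5 = 0.74
φ = (2.400 − 0.74/0.5) / 4 = 0.23 in/h.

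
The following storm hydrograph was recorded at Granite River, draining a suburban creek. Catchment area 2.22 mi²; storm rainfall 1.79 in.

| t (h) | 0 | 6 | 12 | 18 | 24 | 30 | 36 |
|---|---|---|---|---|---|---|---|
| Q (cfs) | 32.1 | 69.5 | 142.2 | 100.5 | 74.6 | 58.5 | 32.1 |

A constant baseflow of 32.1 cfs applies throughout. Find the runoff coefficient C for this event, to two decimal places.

C ≈ 0.67

ΣQ_DR = 284.8 cfs; V = ΣQ_DR·Δt = 6.152 × 10^6 ft³.
Runoff depth d = V / A = 1.193 in.
C = d / P = 1.193 / 1.79 = 0.67.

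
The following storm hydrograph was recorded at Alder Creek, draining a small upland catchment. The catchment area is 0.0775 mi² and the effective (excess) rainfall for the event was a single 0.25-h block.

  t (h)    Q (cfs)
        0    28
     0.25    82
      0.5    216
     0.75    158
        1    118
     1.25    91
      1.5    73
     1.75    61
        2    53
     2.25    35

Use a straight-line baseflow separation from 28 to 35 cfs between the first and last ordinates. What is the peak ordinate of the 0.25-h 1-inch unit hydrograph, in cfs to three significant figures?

U_p ≈ 62.2 cfs

Direct runoff: 0.00, 53.22, 186.44, 127.67, 86.89, 59.11, 40.33, 27.56, 18.78, 0.00 cfs; ΣQ_DR = 600.0 cfs, peak = 186.44 cfs.
Runoff depth d = ΣQ_DR·Δt / A = 600.0 × 900 / (0.0775 mi²) = 2.999 in.
The 1-inch UH is the DRH scaled by (1 in)/d, so U_p = 186.44 × 1/2.999 = 62.2 cfs.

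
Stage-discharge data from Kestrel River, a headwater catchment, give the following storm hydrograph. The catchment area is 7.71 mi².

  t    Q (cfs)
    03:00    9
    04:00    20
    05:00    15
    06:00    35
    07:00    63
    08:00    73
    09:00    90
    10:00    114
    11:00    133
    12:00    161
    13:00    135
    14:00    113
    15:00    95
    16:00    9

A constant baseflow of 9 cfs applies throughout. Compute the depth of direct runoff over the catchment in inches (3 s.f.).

d ≈ 0.189 in

Direct runoff: 0.0, 11.0, 6.0, 26.0, 54.0, 64.0, 81.0, 105.0, 124.0, 152.0, 126.0, 104.0, 86.0, 0.0 cfs; ΣQ_DR = 939.0 cfs.
V = ΣQ_DR · Δt = 939.0 × 3600 s = 3.380 × 10^6 ft³.
Over A = 7.71 mi², depth = V / A = 0.189 in.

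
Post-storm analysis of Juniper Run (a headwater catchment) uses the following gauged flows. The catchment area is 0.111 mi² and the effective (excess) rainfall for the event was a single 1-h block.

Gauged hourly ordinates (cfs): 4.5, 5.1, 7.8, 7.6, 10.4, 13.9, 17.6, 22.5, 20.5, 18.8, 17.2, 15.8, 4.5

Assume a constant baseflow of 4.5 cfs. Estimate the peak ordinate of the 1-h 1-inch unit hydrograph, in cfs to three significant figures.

U_p ≈ 12.0 cfs

Direct runoff: 0.0, 0.6, 3.3, 3.1, 5.9, 9.4, 13.1, 18.0, 16.0, 14.3, 12.7, 11.3, 0.0 cfs; ΣQ_DR = 107.7 cfs, peak = 18.0 cfs.
Runoff depth d = ΣQ_DR·Δt / A = 107.7 × 3600 / (0.111 mi²) = 1.504 in.
The 1-inch UH is the DRH scaled by (1 in)/d, so U_p = 18.0 × 1/1.504 = 12.0 cfs.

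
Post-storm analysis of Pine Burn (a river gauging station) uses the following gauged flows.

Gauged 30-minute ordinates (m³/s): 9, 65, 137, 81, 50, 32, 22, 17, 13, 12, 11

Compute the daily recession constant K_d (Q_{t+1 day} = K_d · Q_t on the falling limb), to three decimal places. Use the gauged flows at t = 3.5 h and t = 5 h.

K_d ≈ 0.001

Between t = 3.5 h and t = 5 h the flow falls from 17 to 11 m³/s over 3×0.5 h = 1.5 h.
Per-interval ratio K = (11/17)^(1/3) = 0.8649; K_d = K^(24/0.5) = 0.001.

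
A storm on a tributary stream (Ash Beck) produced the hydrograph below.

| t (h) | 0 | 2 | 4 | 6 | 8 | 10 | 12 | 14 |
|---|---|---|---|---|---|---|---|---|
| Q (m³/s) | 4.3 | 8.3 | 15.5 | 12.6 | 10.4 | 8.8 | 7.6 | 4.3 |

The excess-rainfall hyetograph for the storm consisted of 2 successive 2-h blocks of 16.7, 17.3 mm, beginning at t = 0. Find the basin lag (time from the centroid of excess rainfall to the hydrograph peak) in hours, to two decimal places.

t_L ≈ 1.98 h

Centroid of excess rainfall: t_c = Σ P_i·t̄_i / ΣP_i = 2.0176 h (block centres at 1, 3 h).
Hydrograph peak occurs at t = 4 h, so basin lag t_L = 4 − 2.0176 = 1.98 h.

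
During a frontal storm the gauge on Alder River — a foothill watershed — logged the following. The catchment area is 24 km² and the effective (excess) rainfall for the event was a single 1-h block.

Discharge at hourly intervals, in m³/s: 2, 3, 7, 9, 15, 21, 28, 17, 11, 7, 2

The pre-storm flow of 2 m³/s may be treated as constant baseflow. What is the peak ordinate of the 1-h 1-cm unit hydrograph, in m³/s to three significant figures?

U_p ≈ 17.3 m³/s

Direct runoff: 0.0, 1.0, 5.0, 7.0, 13.0, 19.0, 26.0, 15.0, 9.0, 5.0, 0.0 m³/s; ΣQ_DR = 100.0 m³/s, peak = 26.0 m³/s.
Runoff depth d = ΣQ_DR·Δt / A = 100.0 × 3600 / (24 km²) = 15.00 mm.
The 1-cm UH is the DRH scaled by (10 mm)/d, so U_p = 26.0 × 10/15.00 = 17.3 m³/s.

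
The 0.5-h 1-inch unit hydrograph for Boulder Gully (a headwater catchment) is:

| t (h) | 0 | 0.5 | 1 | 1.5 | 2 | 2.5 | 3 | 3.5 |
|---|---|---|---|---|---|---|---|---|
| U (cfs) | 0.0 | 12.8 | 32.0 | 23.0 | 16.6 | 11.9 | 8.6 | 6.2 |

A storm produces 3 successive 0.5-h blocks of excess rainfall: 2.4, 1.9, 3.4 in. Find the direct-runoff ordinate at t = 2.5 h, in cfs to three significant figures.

Q ≈ 138 cfs

By discrete convolution, Q_j = Σ (P_i / 1 in) · U_{j−i}.
At t = 2.5 h (j=5): Q = (2.4/1)·11.9 + (1.9/1)·16.6 + (3.4/1)·23.0 = 138 cfs.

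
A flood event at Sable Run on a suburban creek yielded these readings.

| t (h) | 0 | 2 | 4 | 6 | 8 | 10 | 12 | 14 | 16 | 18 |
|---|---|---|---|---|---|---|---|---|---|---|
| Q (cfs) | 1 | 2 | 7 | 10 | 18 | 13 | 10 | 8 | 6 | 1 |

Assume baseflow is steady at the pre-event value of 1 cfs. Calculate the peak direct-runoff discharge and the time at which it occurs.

Q_p = 17.0 cfs at t = 8 h

Subtracting baseflow gives direct-runoff ordinates: 0.0, 1.0, 6.0, 9.0, 17.0, 12.0, 9.0, 7.0, 5.0, 0.0 cfs.
The maximum is 17.0 cfs, occurring at the reading for t = 8 h.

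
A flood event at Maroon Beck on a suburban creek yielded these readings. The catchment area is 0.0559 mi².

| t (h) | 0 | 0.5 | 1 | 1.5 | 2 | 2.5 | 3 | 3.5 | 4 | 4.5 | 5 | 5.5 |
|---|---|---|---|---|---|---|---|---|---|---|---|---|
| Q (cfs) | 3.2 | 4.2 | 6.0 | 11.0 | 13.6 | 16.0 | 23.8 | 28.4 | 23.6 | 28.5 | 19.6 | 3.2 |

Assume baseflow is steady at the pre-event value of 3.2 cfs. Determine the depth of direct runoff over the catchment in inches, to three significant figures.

Direct runoff: 0.0, 1.0, 2.8, 7.8, 10.4, 12.8, 20.6, 25.2, 20.4, 25.3, 16.4, 0.0 cfs; ΣQ_DR = 142.7 cfs.
V = ΣQ_DR · Δt = 142.7 × 1800 s = 2.569 × 10^5 ft³.
Over A = 0.0559 mi², depth = V / A = 1.98 in.

d ≈ 1.98 in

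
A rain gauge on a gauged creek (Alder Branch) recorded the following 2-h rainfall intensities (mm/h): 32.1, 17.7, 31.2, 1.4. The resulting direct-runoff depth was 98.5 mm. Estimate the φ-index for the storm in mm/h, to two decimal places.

φ ≈ 10.58 mm/h

Only the 3 blocks with intensity above φ contribute runoff: 32.1, 17.7, 31.2 mm/h.
Σ(I−φ)·Δt = d  ⇒  (32.1+17.7+31.2 − 3φ)·2 = 98.5
φ = (81.00 − 98.5/2) / 3 = 10.58 mm/h.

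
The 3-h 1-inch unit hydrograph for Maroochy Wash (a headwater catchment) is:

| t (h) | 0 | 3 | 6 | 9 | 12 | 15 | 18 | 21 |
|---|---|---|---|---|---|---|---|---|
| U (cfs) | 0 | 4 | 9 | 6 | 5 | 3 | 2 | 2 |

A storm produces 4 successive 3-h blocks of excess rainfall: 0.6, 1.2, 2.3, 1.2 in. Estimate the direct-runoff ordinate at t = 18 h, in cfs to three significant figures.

By discrete convolution, Q_j = Σ (P_i / 1 in) · U_{j−i}.
At t = 18 h (j=6): Q = (0.6/1)·2 + (1.2/1)·3 + (2.3/1)·5 + (1.2/1)·6 = 23.5 cfs.

Q ≈ 23.5 cfs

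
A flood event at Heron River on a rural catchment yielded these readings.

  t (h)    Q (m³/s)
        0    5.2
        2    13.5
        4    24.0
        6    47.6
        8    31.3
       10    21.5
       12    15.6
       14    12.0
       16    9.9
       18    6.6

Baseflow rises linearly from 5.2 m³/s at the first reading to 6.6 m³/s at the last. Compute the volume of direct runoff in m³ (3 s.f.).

Direct-runoff ordinates (Q − Q_b): 0.00, 8.14, 18.49, 41.93, 25.48, 15.52, 9.47, 5.71, 3.46, 0.00 m³/s.
ΣQ_DR = 128.2 m³/s.
With Δt = 2 h = 7200 s, V = ΣQ_DR · Δt = 128.2 × 7200 = 9.23 × 10^5 m³.

V ≈ 9.23 × 10^5 m³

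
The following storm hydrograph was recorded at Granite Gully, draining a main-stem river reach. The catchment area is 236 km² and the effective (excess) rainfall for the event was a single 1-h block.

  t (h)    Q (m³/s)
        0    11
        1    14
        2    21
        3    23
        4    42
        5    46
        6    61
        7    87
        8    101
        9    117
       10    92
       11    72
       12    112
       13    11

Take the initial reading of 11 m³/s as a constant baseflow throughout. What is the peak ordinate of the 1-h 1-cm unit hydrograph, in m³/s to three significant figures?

Direct runoff: 0.0, 3.0, 10.0, 12.0, 31.0, 35.0, 50.0, 76.0, 90.0, 106.0, 81.0, 61.0, 101.0, 0.0 m³/s; ΣQ_DR = 656.0 m³/s, peak = 106.0 m³/s.
Runoff depth d = ΣQ_DR·Δt / A = 656.0 × 3600 / (236 km²) = 10.01 mm.
The 1-cm UH is the DRH scaled by (10 mm)/d, so U_p = 106.0 × 10/10.01 = 106 m³/s.

U_p ≈ 106 m³/s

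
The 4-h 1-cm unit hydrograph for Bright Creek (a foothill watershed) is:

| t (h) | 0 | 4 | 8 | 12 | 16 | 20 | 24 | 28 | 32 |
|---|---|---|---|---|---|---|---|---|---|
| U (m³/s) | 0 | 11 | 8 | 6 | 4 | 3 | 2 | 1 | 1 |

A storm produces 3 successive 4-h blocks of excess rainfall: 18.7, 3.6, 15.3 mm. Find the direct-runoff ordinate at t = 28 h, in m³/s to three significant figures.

Q ≈ 7.18 m³/s

By discrete convolution, Q_j = Σ (P_i / 10 mm) · U_{j−i}.
At t = 28 h (j=7): Q = (18.7/10)·1 + (3.6/10)·2 + (15.3/10)·3 = 7.18 m³/s.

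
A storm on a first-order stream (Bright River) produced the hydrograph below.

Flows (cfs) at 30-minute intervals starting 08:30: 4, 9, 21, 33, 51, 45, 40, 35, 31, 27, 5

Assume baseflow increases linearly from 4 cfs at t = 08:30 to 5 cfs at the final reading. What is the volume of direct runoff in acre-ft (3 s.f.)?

V ≈ 10.4 acre-ft

Direct-runoff ordinates (Q − Q_b): 0.00, 4.90, 16.80, 28.70, 46.60, 40.50, 35.40, 30.30, 26.20, 22.10, 0.00 cfs.
ΣQ_DR = 251.5 cfs.
With Δt = 0.5 h = 1800 s, V = ΣQ_DR · Δt = 251.5 × 1800 = 4.53 × 10^5 ft³ = 10.4 acre-ft.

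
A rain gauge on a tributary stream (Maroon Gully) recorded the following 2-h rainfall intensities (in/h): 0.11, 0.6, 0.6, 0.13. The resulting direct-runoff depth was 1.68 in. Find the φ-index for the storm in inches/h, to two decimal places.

φ ≈ 0.18 in/h

Only the 2 blocks with intensity above φ contribute runoff: 0.6, 0.6 in/h.
Σ(I−φ)·Δt = d  ⇒  (0.6+0.6 − 2φ)·2 = 1.68
φ = (1.200 − 1.68/2) / 2 = 0.18 in/h.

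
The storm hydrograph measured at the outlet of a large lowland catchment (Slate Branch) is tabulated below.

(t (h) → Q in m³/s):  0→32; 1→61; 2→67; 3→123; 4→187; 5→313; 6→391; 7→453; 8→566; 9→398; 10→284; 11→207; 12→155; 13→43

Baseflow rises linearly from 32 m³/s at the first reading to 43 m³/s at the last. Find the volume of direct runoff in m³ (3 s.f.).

Direct-runoff ordinates (Q − Q_b): 0.00, 28.15, 33.31, 88.46, 151.62, 276.77, 353.92, 415.08, 527.23, 358.38, 243.54, 165.69, 112.85, 0.00 m³/s.
ΣQ_DR = 2755 m³/s.
With Δt = 1 h = 3600 s, V = ΣQ_DR · Δt = 2755 × 3600 = 9.92 × 10^6 m³.

V ≈ 9.92 × 10^6 m³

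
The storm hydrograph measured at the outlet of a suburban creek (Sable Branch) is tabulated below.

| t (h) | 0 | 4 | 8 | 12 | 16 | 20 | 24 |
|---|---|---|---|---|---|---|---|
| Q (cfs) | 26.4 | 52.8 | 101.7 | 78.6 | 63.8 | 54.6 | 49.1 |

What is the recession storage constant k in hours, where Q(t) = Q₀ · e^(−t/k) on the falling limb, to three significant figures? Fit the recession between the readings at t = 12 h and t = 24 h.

On the falling limb, Q drops from 78.6 to 49.1 cfs between t = 12 h and t = 24 h (Δt = 12 h).
k = −Δt / ln(Q₂/Q₁) = −12 / ln(49.1/78.6) = 25.5 h.

k ≈ 25.5 h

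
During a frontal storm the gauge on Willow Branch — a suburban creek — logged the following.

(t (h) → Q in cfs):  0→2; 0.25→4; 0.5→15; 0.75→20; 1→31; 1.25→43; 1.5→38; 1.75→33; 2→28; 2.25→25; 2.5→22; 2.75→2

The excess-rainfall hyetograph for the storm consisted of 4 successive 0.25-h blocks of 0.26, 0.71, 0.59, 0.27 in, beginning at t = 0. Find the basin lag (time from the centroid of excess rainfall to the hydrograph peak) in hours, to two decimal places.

t_L ≈ 0.76 h

Centroid of excess rainfall: t_c = Σ P_i·t̄_i / ΣP_i = 0.4939 h (block centres at 0.125, 0.375, 0.625, 0.875 h).
Hydrograph peak occurs at t = 1.25 h, so basin lag t_L = 1.25 − 0.4939 = 0.76 h.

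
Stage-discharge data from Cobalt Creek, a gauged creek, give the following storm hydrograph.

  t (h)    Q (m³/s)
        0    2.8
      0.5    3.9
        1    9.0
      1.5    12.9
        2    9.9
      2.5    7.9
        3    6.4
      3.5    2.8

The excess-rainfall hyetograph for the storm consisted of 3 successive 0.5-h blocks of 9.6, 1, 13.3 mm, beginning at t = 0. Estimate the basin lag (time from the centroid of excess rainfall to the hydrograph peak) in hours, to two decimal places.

t_L ≈ 0.67 h

Centroid of excess rainfall: t_c = Σ P_i·t̄_i / ΣP_i = 0.8274 h (block centres at 0.25, 0.75, 1.25 h).
Hydrograph peak occurs at t = 1.5 h, so basin lag t_L = 1.5 − 0.8274 = 0.67 h.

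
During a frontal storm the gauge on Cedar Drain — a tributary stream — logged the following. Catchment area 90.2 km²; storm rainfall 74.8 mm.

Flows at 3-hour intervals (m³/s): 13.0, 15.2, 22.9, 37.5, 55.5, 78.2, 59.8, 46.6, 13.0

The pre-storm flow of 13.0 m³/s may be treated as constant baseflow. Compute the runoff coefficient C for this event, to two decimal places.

C ≈ 0.36

ΣQ_DR = 224.7 m³/s; V = ΣQ_DR·Δt = 2.427 × 10^6 m³.
Runoff depth d = V / A = 26.90 mm.
C = d / P = 26.90 / 74.8 = 0.36.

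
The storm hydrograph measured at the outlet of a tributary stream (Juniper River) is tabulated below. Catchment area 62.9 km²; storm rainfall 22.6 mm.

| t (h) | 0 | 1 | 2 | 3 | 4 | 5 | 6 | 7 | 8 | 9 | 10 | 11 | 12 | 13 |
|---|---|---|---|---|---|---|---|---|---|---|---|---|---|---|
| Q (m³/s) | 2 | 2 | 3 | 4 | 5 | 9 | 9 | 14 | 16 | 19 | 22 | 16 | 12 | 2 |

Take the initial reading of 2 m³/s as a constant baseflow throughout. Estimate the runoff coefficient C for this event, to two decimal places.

ΣQ_DR = 107.0 m³/s; V = ΣQ_DR·Δt = 3.852 × 10^5 m³.
Runoff depth d = V / A = 6.124 mm.
C = d / P = 6.124 / 22.6 = 0.27.

C ≈ 0.27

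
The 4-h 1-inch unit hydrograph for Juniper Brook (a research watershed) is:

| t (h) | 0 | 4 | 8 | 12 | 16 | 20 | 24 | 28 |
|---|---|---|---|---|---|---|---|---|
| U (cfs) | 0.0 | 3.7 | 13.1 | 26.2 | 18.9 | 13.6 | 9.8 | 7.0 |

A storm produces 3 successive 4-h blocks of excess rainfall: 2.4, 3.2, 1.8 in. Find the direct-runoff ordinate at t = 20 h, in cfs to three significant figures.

Q ≈ 140 cfs

By discrete convolution, Q_j = Σ (P_i / 1 in) · U_{j−i}.
At t = 20 h (j=5): Q = (2.4/1)·13.6 + (3.2/1)·18.9 + (1.8/1)·26.2 = 140 cfs.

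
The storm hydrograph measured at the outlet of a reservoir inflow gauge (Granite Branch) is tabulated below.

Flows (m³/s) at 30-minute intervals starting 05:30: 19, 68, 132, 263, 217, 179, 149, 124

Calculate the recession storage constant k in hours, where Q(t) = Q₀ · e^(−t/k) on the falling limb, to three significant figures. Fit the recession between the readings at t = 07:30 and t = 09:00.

On the falling limb, Q drops from 217 to 124 m³/s between t = 07:30 and t = 09:00 (Δt = 1.5 h).
k = −Δt / ln(Q₂/Q₁) = −1.5 / ln(124/217) = 2.68 h.

k ≈ 2.68 h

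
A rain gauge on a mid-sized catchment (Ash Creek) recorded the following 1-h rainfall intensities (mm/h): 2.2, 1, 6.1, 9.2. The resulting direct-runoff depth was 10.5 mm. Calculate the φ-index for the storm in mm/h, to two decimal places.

φ ≈ 2.40 mm/h

Only the 2 blocks with intensity above φ contribute runoff: 6.1, 9.2 mm/h.
Σ(I−φ)·Δt = d  ⇒  (6.1+9.2 − 2φ)·1 = 10.5
φ = (15.30 − 10.5/1) / 2 = 2.40 mm/h.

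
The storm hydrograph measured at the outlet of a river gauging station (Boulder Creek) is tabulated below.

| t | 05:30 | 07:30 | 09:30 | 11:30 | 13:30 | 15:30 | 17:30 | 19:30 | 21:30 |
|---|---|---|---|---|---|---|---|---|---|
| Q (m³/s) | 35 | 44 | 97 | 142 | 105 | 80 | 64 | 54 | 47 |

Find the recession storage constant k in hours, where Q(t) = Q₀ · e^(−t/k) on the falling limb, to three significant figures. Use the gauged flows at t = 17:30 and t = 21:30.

On the falling limb, Q drops from 64 to 47 m³/s between t = 17:30 and t = 21:30 (Δt = 4 h).
k = −Δt / ln(Q₂/Q₁) = −4 / ln(47/64) = 13.0 h.

k ≈ 13.0 h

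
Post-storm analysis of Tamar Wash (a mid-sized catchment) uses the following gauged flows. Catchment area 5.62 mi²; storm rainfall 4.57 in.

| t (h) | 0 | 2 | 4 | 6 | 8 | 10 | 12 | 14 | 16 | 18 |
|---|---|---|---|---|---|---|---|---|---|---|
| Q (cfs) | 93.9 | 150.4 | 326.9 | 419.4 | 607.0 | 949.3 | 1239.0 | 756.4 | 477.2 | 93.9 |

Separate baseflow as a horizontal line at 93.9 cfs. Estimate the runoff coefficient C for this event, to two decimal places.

C ≈ 0.50

ΣQ_DR = 4174 cfs; V = ΣQ_DR·Δt = 3.006 × 10^7 ft³.
Runoff depth d = V / A = 2.302 in.
C = d / P = 2.302 / 4.57 = 0.50.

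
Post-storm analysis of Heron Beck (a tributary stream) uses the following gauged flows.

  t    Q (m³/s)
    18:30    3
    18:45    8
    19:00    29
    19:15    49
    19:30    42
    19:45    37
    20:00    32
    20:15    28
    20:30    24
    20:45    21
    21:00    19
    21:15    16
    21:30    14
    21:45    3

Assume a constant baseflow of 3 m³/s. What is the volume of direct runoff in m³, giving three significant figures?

V ≈ 2.55 × 10^5 m³

Direct-runoff ordinates (Q − Q_b): 0.0, 5.0, 26.0, 46.0, 39.0, 34.0, 29.0, 25.0, 21.0, 18.0, 16.0, 13.0, 11.0, 0.0 m³/s.
ΣQ_DR = 283.0 m³/s.
With Δt = 0.25 h = 900 s, V = ΣQ_DR · Δt = 283.0 × 900 = 2.55 × 10^5 m³.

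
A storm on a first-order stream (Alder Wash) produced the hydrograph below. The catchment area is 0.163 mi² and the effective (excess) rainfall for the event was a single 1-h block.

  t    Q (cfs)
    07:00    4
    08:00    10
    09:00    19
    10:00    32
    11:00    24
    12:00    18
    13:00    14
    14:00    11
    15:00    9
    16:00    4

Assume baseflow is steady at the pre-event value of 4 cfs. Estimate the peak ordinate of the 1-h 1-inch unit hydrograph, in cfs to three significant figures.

Direct runoff: 0.0, 6.0, 15.0, 28.0, 20.0, 14.0, 10.0, 7.0, 5.0, 0.0 cfs; ΣQ_DR = 105.0 cfs, peak = 28.0 cfs.
Runoff depth d = ΣQ_DR·Δt / A = 105.0 × 3600 / (0.163 mi²) = 0.9982 in.
The 1-inch UH is the DRH scaled by (1 in)/d, so U_p = 28.0 × 1/0.9982 = 28.1 cfs.

U_p ≈ 28.1 cfs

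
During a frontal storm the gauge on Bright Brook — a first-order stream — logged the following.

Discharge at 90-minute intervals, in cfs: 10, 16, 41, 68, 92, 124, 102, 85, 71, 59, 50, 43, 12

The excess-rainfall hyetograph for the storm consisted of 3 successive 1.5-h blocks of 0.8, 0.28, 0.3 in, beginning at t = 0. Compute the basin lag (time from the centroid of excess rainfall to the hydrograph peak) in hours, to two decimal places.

Centroid of excess rainfall: t_c = Σ P_i·t̄_i / ΣP_i = 1.7065 h (block centres at 0.75, 2.25, 3.75 h).
Hydrograph peak occurs at t = 7.5 h, so basin lag t_L = 7.5 − 1.7065 = 5.79 h.

t_L ≈ 5.79 h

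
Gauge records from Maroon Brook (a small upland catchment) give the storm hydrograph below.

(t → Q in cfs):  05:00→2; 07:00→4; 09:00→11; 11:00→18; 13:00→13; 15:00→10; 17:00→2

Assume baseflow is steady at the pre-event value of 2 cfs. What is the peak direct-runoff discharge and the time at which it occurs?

Subtracting baseflow gives direct-runoff ordinates: 0.0, 2.0, 9.0, 16.0, 11.0, 8.0, 0.0 cfs.
The maximum is 16.0 cfs, occurring at the reading for t = 11:00.

Q_p = 16.0 cfs at t = 11:00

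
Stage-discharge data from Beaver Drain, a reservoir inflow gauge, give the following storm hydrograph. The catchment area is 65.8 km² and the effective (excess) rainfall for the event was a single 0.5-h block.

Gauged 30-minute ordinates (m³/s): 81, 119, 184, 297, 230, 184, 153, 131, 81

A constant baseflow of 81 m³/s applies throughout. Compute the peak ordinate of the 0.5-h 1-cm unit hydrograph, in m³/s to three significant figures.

Direct runoff: 0.0, 38.0, 103.0, 216.0, 149.0, 103.0, 72.0, 50.0, 0.0 m³/s; ΣQ_DR = 731.0 m³/s, peak = 216.0 m³/s.
Runoff depth d = ΣQ_DR·Δt / A = 731.0 × 1800 / (65.8 km²) = 20.00 mm.
The 1-cm UH is the DRH scaled by (10 mm)/d, so U_p = 216.0 × 10/20.00 = 108 m³/s.

U_p ≈ 108 m³/s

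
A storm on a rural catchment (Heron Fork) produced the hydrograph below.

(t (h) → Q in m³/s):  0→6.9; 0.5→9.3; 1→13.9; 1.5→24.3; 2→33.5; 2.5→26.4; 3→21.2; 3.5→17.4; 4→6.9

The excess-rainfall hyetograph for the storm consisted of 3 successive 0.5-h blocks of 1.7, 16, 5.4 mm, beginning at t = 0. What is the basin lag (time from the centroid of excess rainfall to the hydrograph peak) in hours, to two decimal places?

Centroid of excess rainfall: t_c = Σ P_i·t̄_i / ΣP_i = 0.8301 h (block centres at 0.25, 0.75, 1.25 h).
Hydrograph peak occurs at t = 2 h, so basin lag t_L = 2 − 0.8301 = 1.17 h.

t_L ≈ 1.17 h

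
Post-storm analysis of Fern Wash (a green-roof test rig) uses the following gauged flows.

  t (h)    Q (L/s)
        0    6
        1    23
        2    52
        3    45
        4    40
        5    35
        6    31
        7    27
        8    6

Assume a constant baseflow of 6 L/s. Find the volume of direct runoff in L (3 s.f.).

Direct-runoff ordinates (Q − Q_b): 0.0, 17.0, 46.0, 39.0, 34.0, 29.0, 25.0, 21.0, 0.0 L/s.
ΣQ_DR = 211.0 L/s.
With Δt = 1 h = 3600 s, V = ΣQ_DR · Δt = 211.0 × 3600 = 7.60 × 10^5 L.

V ≈ 7.60 × 10^5 L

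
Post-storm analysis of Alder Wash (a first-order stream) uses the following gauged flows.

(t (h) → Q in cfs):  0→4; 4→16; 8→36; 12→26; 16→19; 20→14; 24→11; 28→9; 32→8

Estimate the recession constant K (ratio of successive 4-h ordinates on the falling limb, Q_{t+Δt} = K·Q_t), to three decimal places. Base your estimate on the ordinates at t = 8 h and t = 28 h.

K ≈ 0.758

Using the recession-limb readings at t = 8 h and t = 28 h: Q falls from 36 to 9 cfs over 5 intervals.
K = (Q₂/Q₁)^(1/5) = (9/36)^(1/5) = 0.758.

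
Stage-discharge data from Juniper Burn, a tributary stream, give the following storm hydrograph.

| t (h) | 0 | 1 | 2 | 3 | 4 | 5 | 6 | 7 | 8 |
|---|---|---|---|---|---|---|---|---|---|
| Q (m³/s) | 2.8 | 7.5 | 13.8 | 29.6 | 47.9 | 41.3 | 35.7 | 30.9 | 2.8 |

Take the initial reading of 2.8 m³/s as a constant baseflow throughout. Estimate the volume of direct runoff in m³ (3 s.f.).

V ≈ 6.74 × 10^5 m³

Direct-runoff ordinates (Q − Q_b): 0.0, 4.7, 11.0, 26.8, 45.1, 38.5, 32.9, 28.1, 0.0 m³/s.
ΣQ_DR = 187.1 m³/s.
With Δt = 1 h = 3600 s, V = ΣQ_DR · Δt = 187.1 × 3600 = 6.74 × 10^5 m³.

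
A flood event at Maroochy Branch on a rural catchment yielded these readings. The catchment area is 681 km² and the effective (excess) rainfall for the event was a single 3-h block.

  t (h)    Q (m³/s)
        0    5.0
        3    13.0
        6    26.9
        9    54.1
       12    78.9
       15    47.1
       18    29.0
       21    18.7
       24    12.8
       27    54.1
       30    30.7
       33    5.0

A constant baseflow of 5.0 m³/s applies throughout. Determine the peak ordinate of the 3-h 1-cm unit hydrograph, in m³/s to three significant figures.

Direct runoff: 0.0, 8.0, 21.9, 49.1, 73.9, 42.1, 24.0, 13.7, 7.8, 49.1, 25.7, 0.0 m³/s; ΣQ_DR = 315.3 m³/s, peak = 73.9 m³/s.
Runoff depth d = ΣQ_DR·Δt / A = 315.3 × 10800 / (681 km²) = 5.000 mm.
The 1-cm UH is the DRH scaled by (10 mm)/d, so U_p = 73.9 × 10/5.000 = 148 m³/s.

U_p ≈ 148 m³/s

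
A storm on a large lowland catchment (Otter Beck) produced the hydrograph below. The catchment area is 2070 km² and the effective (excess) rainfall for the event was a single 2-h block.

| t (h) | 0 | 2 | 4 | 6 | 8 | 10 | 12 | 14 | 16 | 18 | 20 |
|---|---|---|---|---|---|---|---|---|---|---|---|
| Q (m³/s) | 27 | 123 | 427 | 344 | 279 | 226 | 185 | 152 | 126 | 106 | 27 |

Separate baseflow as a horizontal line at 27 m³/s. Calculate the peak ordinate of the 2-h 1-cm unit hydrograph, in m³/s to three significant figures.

U_p ≈ 667 m³/s

Direct runoff: 0.0, 96.0, 400.0, 317.0, 252.0, 199.0, 158.0, 125.0, 99.0, 79.0, 0.0 m³/s; ΣQ_DR = 1725 m³/s, peak = 400.0 m³/s.
Runoff depth d = ΣQ_DR·Δt / A = 1725 × 7200 / (2070 km²) = 6.000 mm.
The 1-cm UH is the DRH scaled by (10 mm)/d, so U_p = 400.0 × 10/6.000 = 667 m³/s.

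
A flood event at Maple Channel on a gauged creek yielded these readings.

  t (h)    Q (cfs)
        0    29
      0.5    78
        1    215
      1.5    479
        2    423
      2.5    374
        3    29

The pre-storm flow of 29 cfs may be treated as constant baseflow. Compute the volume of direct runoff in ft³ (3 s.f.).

V ≈ 2.56 × 10^6 ft³

Direct-runoff ordinates (Q − Q_b): 0.0, 49.0, 186.0, 450.0, 394.0, 345.0, 0.0 cfs.
ΣQ_DR = 1424 cfs.
With Δt = 0.5 h = 1800 s, V = ΣQ_DR · Δt = 1424 × 1800 = 2.56 × 10^6 ft³.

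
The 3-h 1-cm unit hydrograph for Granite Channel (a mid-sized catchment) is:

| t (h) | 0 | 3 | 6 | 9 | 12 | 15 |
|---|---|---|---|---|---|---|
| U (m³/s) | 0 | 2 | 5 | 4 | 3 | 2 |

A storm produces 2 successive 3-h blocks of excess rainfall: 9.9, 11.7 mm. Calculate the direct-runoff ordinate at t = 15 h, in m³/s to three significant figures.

By discrete convolution, Q_j = Σ (P_i / 10 mm) · U_{j−i}.
At t = 15 h (j=5): Q = (9.9/10)·2 + (11.7/10)·3 = 5.49 m³/s.

Q ≈ 5.49 m³/s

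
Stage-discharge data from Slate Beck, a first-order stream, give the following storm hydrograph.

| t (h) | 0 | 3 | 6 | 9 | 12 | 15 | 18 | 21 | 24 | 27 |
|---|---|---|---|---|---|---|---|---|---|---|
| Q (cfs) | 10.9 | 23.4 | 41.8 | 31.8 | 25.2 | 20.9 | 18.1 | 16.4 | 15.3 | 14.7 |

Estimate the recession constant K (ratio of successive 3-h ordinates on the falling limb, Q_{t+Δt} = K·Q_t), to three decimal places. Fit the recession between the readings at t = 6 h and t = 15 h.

Using the recession-limb readings at t = 6 h and t = 15 h: Q falls from 41.8 to 20.9 cfs over 3 intervals.
K = (Q₂/Q₁)^(1/3) = (20.9/41.8)^(1/3) = 0.794.

K ≈ 0.794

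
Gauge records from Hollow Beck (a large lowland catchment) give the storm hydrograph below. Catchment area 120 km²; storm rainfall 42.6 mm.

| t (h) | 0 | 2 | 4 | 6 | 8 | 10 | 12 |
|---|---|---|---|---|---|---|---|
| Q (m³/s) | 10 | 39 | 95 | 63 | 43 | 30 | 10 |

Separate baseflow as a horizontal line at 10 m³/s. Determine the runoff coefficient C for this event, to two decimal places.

C ≈ 0.31

ΣQ_DR = 220.0 m³/s; V = ΣQ_DR·Δt = 1.584 × 10^6 m³.
Runoff depth d = V / A = 13.20 mm.
C = d / P = 13.20 / 42.6 = 0.31.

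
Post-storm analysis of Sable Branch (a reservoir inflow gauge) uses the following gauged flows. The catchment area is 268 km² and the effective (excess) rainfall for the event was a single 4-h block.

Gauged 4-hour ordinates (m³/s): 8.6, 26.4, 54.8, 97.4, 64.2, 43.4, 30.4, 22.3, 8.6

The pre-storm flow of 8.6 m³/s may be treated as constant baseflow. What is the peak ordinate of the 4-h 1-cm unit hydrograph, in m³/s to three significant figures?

Direct runoff: 0.0, 17.8, 46.2, 88.8, 55.6, 34.8, 21.8, 13.7, 0.0 m³/s; ΣQ_DR = 278.7 m³/s, peak = 88.8 m³/s.
Runoff depth d = ΣQ_DR·Δt / A = 278.7 × 14400 / (268 km²) = 14.97 mm.
The 1-cm UH is the DRH scaled by (10 mm)/d, so U_p = 88.8 × 10/14.97 = 59.3 m³/s.

U_p ≈ 59.3 m³/s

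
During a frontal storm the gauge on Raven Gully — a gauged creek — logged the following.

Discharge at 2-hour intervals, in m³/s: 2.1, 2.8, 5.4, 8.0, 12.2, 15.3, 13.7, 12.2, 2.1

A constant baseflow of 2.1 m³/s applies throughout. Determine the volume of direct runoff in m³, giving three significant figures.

Direct-runoff ordinates (Q − Q_b): 0.0, 0.7, 3.3, 5.9, 10.1, 13.2, 11.6, 10.1, 0.0 m³/s.
ΣQ_DR = 54.90 m³/s.
With Δt = 2 h = 7200 s, V = ΣQ_DR · Δt = 54.90 × 7200 = 3.95 × 10^5 m³.

V ≈ 3.95 × 10^5 m³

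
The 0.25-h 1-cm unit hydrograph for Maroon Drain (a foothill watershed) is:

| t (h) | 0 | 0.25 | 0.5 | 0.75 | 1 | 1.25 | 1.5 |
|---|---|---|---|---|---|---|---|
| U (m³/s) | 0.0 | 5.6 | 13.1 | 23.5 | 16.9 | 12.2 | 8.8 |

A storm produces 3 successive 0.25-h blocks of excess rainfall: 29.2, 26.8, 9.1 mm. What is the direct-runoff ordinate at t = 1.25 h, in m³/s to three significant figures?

By discrete convolution, Q_j = Σ (P_i / 10 mm) · U_{j−i}.
At t = 1.25 h (j=5): Q = (29.2/10)·12.2 + (26.8/10)·16.9 + (9.1/10)·23.5 = 102 m³/s.

Q ≈ 102 m³/s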